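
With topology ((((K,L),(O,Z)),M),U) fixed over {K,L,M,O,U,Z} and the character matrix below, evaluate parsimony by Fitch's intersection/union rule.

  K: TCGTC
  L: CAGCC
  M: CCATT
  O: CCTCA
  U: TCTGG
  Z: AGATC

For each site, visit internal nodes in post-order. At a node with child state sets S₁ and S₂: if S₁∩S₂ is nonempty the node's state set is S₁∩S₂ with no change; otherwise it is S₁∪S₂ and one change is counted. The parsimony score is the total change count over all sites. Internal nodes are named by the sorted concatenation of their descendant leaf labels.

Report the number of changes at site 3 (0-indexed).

[col 0] KL: children K:{T}, L:{C} ∪→ {C,T}; cost 1
[col 0] OZ: children O:{C}, Z:{A} ∪→ {A,C}; cost 1
[col 0] KLOZ: children KL:{C,T}, OZ:{A,C} ∩→ {C}; cost 0
[col 0] KLMOZ: children KLOZ:{C}, M:{C} ∩→ {C}; cost 0
[col 0] KLMOUZ: children KLMOZ:{C}, U:{T} ∪→ {C,T}; cost 1
[col 1] KL: children K:{C}, L:{A} ∪→ {A,C}; cost 1
[col 1] OZ: children O:{C}, Z:{G} ∪→ {C,G}; cost 1
[col 1] KLOZ: children KL:{A,C}, OZ:{C,G} ∩→ {C}; cost 0
[col 1] KLMOZ: children KLOZ:{C}, M:{C} ∩→ {C}; cost 0
[col 1] KLMOUZ: children KLMOZ:{C}, U:{C} ∩→ {C}; cost 0
[col 2] KL: children K:{G}, L:{G} ∩→ {G}; cost 0
[col 2] OZ: children O:{T}, Z:{A} ∪→ {A,T}; cost 1
[col 2] KLOZ: children KL:{G}, OZ:{A,T} ∪→ {A,G,T}; cost 1
[col 2] KLMOZ: children KLOZ:{A,G,T}, M:{A} ∩→ {A}; cost 0
[col 2] KLMOUZ: children KLMOZ:{A}, U:{T} ∪→ {A,T}; cost 1
[col 3] KL: children K:{T}, L:{C} ∪→ {C,T}; cost 1
[col 3] OZ: children O:{C}, Z:{T} ∪→ {C,T}; cost 1
[col 3] KLOZ: children KL:{C,T}, OZ:{C,T} ∩→ {C,T}; cost 0
[col 3] KLMOZ: children KLOZ:{C,T}, M:{T} ∩→ {T}; cost 0
[col 3] KLMOUZ: children KLMOZ:{T}, U:{G} ∪→ {G,T}; cost 1
[col 4] KL: children K:{C}, L:{C} ∩→ {C}; cost 0
[col 4] OZ: children O:{A}, Z:{C} ∪→ {A,C}; cost 1
[col 4] KLOZ: children KL:{C}, OZ:{A,C} ∩→ {C}; cost 0
[col 4] KLMOZ: children KLOZ:{C}, M:{T} ∪→ {C,T}; cost 1
[col 4] KLMOUZ: children KLMOZ:{C,T}, U:{G} ∪→ {C,G,T}; cost 1
per-site changes: [3, 2, 3, 3, 3]; total = 14

3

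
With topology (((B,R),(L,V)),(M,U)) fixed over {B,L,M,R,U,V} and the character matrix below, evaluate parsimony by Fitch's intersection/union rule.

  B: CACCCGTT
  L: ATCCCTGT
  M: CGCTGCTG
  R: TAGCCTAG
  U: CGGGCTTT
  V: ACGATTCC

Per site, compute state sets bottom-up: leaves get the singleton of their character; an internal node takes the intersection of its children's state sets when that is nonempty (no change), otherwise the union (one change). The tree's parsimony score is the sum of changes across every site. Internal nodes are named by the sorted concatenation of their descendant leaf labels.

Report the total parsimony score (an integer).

21

[col 0] BR: children B:{C}, R:{T} ∪→ {C,T}; cost 1
[col 0] LV: children L:{A}, V:{A} ∩→ {A}; cost 0
[col 0] BLRV: children BR:{C,T}, LV:{A} ∪→ {A,C,T}; cost 1
[col 0] MU: children M:{C}, U:{C} ∩→ {C}; cost 0
[col 0] BLMRUV: children BLRV:{A,C,T}, MU:{C} ∩→ {C}; cost 0
[col 1] BR: children B:{A}, R:{A} ∩→ {A}; cost 0
[col 1] LV: children L:{T}, V:{C} ∪→ {C,T}; cost 1
[col 1] BLRV: children BR:{A}, LV:{C,T} ∪→ {A,C,T}; cost 1
[col 1] MU: children M:{G}, U:{G} ∩→ {G}; cost 0
[col 1] BLMRUV: children BLRV:{A,C,T}, MU:{G} ∪→ {A,C,G,T}; cost 1
[col 2] BR: children B:{C}, R:{G} ∪→ {C,G}; cost 1
[col 2] LV: children L:{C}, V:{G} ∪→ {C,G}; cost 1
[col 2] BLRV: children BR:{C,G}, LV:{C,G} ∩→ {C,G}; cost 0
[col 2] MU: children M:{C}, U:{G} ∪→ {C,G}; cost 1
[col 2] BLMRUV: children BLRV:{C,G}, MU:{C,G} ∩→ {C,G}; cost 0
[col 3] BR: children B:{C}, R:{C} ∩→ {C}; cost 0
[col 3] LV: children L:{C}, V:{A} ∪→ {A,C}; cost 1
[col 3] BLRV: children BR:{C}, LV:{A,C} ∩→ {C}; cost 0
[col 3] MU: children M:{T}, U:{G} ∪→ {G,T}; cost 1
[col 3] BLMRUV: children BLRV:{C}, MU:{G,T} ∪→ {C,G,T}; cost 1
[col 4] BR: children B:{C}, R:{C} ∩→ {C}; cost 0
[col 4] LV: children L:{C}, V:{T} ∪→ {C,T}; cost 1
[col 4] BLRV: children BR:{C}, LV:{C,T} ∩→ {C}; cost 0
[col 4] MU: children M:{G}, U:{C} ∪→ {C,G}; cost 1
[col 4] BLMRUV: children BLRV:{C}, MU:{C,G} ∩→ {C}; cost 0
[col 5] BR: children B:{G}, R:{T} ∪→ {G,T}; cost 1
[col 5] LV: children L:{T}, V:{T} ∩→ {T}; cost 0
[col 5] BLRV: children BR:{G,T}, LV:{T} ∩→ {T}; cost 0
[col 5] MU: children M:{C}, U:{T} ∪→ {C,T}; cost 1
[col 5] BLMRUV: children BLRV:{T}, MU:{C,T} ∩→ {T}; cost 0
[col 6] BR: children B:{T}, R:{A} ∪→ {A,T}; cost 1
[col 6] LV: children L:{G}, V:{C} ∪→ {C,G}; cost 1
[col 6] BLRV: children BR:{A,T}, LV:{C,G} ∪→ {A,C,G,T}; cost 1
[col 6] MU: children M:{T}, U:{T} ∩→ {T}; cost 0
[col 6] BLMRUV: children BLRV:{A,C,G,T}, MU:{T} ∩→ {T}; cost 0
[col 7] BR: children B:{T}, R:{G} ∪→ {G,T}; cost 1
[col 7] LV: children L:{T}, V:{C} ∪→ {C,T}; cost 1
[col 7] BLRV: children BR:{G,T}, LV:{C,T} ∩→ {T}; cost 0
[col 7] MU: children M:{G}, U:{T} ∪→ {G,T}; cost 1
[col 7] BLMRUV: children BLRV:{T}, MU:{G,T} ∩→ {T}; cost 0
per-site changes: [2, 3, 3, 3, 2, 2, 3, 3]; total = 21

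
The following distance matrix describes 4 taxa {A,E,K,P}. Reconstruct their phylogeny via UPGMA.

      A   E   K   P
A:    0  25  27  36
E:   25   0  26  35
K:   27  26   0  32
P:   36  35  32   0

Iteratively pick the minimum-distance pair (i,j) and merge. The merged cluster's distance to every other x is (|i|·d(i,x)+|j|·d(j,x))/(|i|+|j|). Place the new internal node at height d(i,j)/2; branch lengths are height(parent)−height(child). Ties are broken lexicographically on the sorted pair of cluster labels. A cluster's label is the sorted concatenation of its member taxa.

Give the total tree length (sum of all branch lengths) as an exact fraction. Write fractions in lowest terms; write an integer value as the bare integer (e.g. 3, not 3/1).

721/12

step 1: merge (A,E) at d=25; branch lengths A→25/2, E→25/2; new cluster AE
  updated: d(AE,K)=53/2, d(AE,P)=71/2
step 2: merge (AE,K) at d=53/2; branch lengths AE→3/4, K→53/4; new cluster AEK
  updated: d(AEK,P)=103/3
step 3: merge (AEK,P) at d=103/3; branch lengths AEK→47/12, P→103/6; new cluster AEKP
final tree: (((A:25/2,E:25/2):3/4,K:53/4):47/12,P:103/6)
total length: 721/12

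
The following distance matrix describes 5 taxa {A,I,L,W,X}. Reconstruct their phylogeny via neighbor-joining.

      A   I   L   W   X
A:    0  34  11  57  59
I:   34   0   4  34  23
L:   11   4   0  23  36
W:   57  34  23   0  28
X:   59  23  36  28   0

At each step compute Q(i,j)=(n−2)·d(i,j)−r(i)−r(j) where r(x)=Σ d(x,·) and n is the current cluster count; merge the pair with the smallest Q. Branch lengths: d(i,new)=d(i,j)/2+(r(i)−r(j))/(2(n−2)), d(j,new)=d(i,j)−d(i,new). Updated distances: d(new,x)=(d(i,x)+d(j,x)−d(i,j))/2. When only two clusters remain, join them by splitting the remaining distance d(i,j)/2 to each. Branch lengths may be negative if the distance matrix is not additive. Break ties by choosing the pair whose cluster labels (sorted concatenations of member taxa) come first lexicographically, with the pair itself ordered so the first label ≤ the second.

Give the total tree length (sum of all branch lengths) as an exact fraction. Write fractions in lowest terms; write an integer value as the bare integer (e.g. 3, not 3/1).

521/8

1. join W+X (d=28, Q=-204) ⇒ WX; edges |W|=40/3, |X|=44/3
  updated: d(A,WX)=44, d(I,WX)=29/2, d(L,WX)=31/2
2. join A+L (d=11, Q=-195/2) ⇒ AL; edges |A|=161/8, |L|=-73/8
  updated: d(AL,I)=27/2, d(AL,WX)=97/4
3. join AL+I (d=27/2, Q=-209/4) ⇒ AIL; edges |AL|=93/8, |I|=15/8
  updated: d(AIL,WX)=101/8
4. join AIL+WX (d=101/8) ⇒ AILWX; edges |AIL|=101/16, |WX|=101/16
final tree: (((A:161/8,L:-73/8):93/8,I:15/8):101/16,(W:40/3,X:44/3):101/16)
total length: 521/8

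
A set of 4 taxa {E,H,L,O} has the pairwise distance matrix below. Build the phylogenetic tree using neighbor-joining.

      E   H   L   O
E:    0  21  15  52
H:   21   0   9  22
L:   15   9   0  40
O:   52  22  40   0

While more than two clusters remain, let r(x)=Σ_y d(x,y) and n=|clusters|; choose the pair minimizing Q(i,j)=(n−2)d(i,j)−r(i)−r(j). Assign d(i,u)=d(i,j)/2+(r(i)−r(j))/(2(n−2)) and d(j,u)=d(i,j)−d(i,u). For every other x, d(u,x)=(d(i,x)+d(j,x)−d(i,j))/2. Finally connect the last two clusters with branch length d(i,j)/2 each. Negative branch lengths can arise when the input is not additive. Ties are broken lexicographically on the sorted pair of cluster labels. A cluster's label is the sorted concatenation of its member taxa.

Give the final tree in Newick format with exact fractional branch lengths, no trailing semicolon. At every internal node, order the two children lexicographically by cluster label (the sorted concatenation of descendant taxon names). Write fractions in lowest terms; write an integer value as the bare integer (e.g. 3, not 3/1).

(((E:27/2,L:3/2):12,H:-9/2):53/4,O:53/4)

1. join E+L (d=15, Q=-122) ⇒ EL; edges |E|=27/2, |L|=3/2
  updated: d(EL,H)=15/2, d(EL,O)=77/2
2. join EL+H (d=15/2, Q=-68) ⇒ EHL; edges |EL|=12, |H|=-9/2
  updated: d(EHL,O)=53/2
3. join EHL+O (d=53/2) ⇒ EHLO; edges |EHL|=53/4, |O|=53/4
final tree: (((E:27/2,L:3/2):12,H:-9/2):53/4,O:53/4)
total length: 49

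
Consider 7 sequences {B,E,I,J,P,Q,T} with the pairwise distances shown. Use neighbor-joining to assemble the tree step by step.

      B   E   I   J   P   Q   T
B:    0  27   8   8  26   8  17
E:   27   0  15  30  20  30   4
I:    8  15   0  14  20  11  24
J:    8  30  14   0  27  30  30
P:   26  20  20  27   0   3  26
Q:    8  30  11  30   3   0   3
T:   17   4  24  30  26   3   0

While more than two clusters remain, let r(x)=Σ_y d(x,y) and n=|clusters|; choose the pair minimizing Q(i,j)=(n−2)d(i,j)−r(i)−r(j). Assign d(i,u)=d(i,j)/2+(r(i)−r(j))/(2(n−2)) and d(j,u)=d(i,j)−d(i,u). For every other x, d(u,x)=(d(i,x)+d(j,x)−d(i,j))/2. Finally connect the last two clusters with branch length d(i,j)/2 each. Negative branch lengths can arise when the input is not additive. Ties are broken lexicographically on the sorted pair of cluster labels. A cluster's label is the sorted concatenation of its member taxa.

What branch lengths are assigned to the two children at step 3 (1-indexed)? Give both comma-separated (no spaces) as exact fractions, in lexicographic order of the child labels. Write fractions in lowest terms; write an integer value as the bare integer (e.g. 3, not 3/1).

77/8,53/8

iteration 1: select E,T (d=4, Q=-210); attach at lengths (21/5, -1/5); label the merged cluster ET
  updated: d(B,ET)=20, d(ET,I)=35/2, d(ET,J)=28, d(ET,P)=21, d(ET,Q)=29/2
iteration 2: select P,Q (d=3, Q=-303/2); attach at lengths (85/16, -37/16); label the merged cluster PQ
  updated: d(B,PQ)=31/2, d(ET,PQ)=65/4, d(I,PQ)=14, d(J,PQ)=27
iteration 3: select ET,PQ (d=65/4, Q=-423/4); attach at lengths (77/8, 53/8); label the merged cluster EPQT
  updated: d(B,EPQT)=77/8, d(EPQT,I)=61/8, d(EPQT,J)=155/8
iteration 4: select B,J (d=8, Q=-51); attach at lengths (1/16, 127/16); label the merged cluster BJ
  updated: d(BJ,EPQT)=21/2, d(BJ,I)=7
iteration 5: select BJ,EPQT (d=21/2, Q=-201/8); attach at lengths (79/16, 89/16); label the merged cluster BEJPQT
  updated: d(BEJPQT,I)=33/16
iteration 6: select BEJPQT,I (d=33/16); attach at lengths (33/32, 33/32); label the merged cluster BEIJPQT
final tree: (((B:1/16,J:127/16):79/16,((E:21/5,T:-1/5):77/8,(P:85/16,Q:-37/16):53/8):89/16):33/32,I:33/32)
total length: 701/16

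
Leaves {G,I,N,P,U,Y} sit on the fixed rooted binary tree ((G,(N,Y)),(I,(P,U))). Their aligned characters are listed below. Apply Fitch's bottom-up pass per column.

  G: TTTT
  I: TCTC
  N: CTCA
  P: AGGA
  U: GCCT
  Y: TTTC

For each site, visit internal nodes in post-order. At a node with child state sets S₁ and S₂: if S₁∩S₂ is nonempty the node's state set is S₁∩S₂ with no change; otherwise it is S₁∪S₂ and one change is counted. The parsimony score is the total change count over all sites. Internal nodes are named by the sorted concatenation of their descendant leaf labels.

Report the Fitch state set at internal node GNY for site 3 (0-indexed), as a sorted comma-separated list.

A,C,T

[col 0] NY: children N:{C}, Y:{T} ∪→ {C,T}; cost 1
[col 0] GNY: children G:{T}, NY:{C,T} ∩→ {T}; cost 0
[col 0] PU: children P:{A}, U:{G} ∪→ {A,G}; cost 1
[col 0] IPU: children I:{T}, PU:{A,G} ∪→ {A,G,T}; cost 1
[col 0] GINPUY: children GNY:{T}, IPU:{A,G,T} ∩→ {T}; cost 0
[col 1] NY: children N:{T}, Y:{T} ∩→ {T}; cost 0
[col 1] GNY: children G:{T}, NY:{T} ∩→ {T}; cost 0
[col 1] PU: children P:{G}, U:{C} ∪→ {C,G}; cost 1
[col 1] IPU: children I:{C}, PU:{C,G} ∩→ {C}; cost 0
[col 1] GINPUY: children GNY:{T}, IPU:{C} ∪→ {C,T}; cost 1
[col 2] NY: children N:{C}, Y:{T} ∪→ {C,T}; cost 1
[col 2] GNY: children G:{T}, NY:{C,T} ∩→ {T}; cost 0
[col 2] PU: children P:{G}, U:{C} ∪→ {C,G}; cost 1
[col 2] IPU: children I:{T}, PU:{C,G} ∪→ {C,G,T}; cost 1
[col 2] GINPUY: children GNY:{T}, IPU:{C,G,T} ∩→ {T}; cost 0
[col 3] NY: children N:{A}, Y:{C} ∪→ {A,C}; cost 1
[col 3] GNY: children G:{T}, NY:{A,C} ∪→ {A,C,T}; cost 1
[col 3] PU: children P:{A}, U:{T} ∪→ {A,T}; cost 1
[col 3] IPU: children I:{C}, PU:{A,T} ∪→ {A,C,T}; cost 1
[col 3] GINPUY: children GNY:{A,C,T}, IPU:{A,C,T} ∩→ {A,C,T}; cost 0
per-site changes: [3, 2, 3, 4]; total = 12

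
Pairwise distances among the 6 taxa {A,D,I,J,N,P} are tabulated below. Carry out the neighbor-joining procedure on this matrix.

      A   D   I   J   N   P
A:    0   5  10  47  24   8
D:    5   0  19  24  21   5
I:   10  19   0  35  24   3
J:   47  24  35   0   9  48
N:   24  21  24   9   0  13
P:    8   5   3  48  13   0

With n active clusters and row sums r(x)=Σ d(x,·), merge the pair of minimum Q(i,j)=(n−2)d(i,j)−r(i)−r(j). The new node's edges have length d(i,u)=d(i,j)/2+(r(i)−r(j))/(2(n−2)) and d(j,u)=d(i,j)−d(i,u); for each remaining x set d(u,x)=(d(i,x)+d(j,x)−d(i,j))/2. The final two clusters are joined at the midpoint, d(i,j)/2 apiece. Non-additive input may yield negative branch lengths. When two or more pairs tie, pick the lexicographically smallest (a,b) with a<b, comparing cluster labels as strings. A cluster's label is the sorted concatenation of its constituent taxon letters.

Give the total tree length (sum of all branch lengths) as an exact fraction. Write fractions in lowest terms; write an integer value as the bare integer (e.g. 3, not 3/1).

339/8

iteration 1: select J,N (d=9, Q=-218); attach at lengths (27/2, -9/2); label the merged cluster JN
  updated: d(A,JN)=31, d(D,JN)=18, d(I,JN)=25, d(JN,P)=26
iteration 2: select D,JN (d=18, Q=-93); attach at lengths (1/6, 107/6); label the merged cluster DJN
  updated: d(A,DJN)=9, d(DJN,I)=13, d(DJN,P)=13/2
iteration 3: select A,DJN (d=9, Q=-75/2); attach at lengths (33/8, 39/8); label the merged cluster ADJN
  updated: d(ADJN,I)=7, d(ADJN,P)=11/4
iteration 4: select ADJN,I (d=7, Q=-51/4); attach at lengths (27/8, 29/8); label the merged cluster ADIJN
  updated: d(ADIJN,P)=-5/8
iteration 5: select ADIJN,P (d=-5/8); attach at lengths (-5/16, -5/16); label the merged cluster ADIJNP
final tree: (((A:33/8,(D:1/6,(J:27/2,N:-9/2):107/6):39/8):27/8,I:29/8):-5/16,P:-5/16)
total length: 339/8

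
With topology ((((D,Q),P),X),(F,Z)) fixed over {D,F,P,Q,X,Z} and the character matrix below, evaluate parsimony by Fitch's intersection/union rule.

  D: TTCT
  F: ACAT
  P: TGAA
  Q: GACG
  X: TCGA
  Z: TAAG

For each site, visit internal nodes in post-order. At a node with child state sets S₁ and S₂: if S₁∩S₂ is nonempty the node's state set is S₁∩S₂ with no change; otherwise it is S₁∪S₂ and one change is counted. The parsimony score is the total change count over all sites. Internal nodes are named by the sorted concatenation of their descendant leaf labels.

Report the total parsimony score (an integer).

[col 0] DQ: children D:{T}, Q:{G} ∪→ {G,T}; cost 1
[col 0] DPQ: children DQ:{G,T}, P:{T} ∩→ {T}; cost 0
[col 0] DPQX: children DPQ:{T}, X:{T} ∩→ {T}; cost 0
[col 0] FZ: children F:{A}, Z:{T} ∪→ {A,T}; cost 1
[col 0] DFPQXZ: children DPQX:{T}, FZ:{A,T} ∩→ {T}; cost 0
[col 1] DQ: children D:{T}, Q:{A} ∪→ {A,T}; cost 1
[col 1] DPQ: children DQ:{A,T}, P:{G} ∪→ {A,G,T}; cost 1
[col 1] DPQX: children DPQ:{A,G,T}, X:{C} ∪→ {A,C,G,T}; cost 1
[col 1] FZ: children F:{C}, Z:{A} ∪→ {A,C}; cost 1
[col 1] DFPQXZ: children DPQX:{A,C,G,T}, FZ:{A,C} ∩→ {A,C}; cost 0
[col 2] DQ: children D:{C}, Q:{C} ∩→ {C}; cost 0
[col 2] DPQ: children DQ:{C}, P:{A} ∪→ {A,C}; cost 1
[col 2] DPQX: children DPQ:{A,C}, X:{G} ∪→ {A,C,G}; cost 1
[col 2] FZ: children F:{A}, Z:{A} ∩→ {A}; cost 0
[col 2] DFPQXZ: children DPQX:{A,C,G}, FZ:{A} ∩→ {A}; cost 0
[col 3] DQ: children D:{T}, Q:{G} ∪→ {G,T}; cost 1
[col 3] DPQ: children DQ:{G,T}, P:{A} ∪→ {A,G,T}; cost 1
[col 3] DPQX: children DPQ:{A,G,T}, X:{A} ∩→ {A}; cost 0
[col 3] FZ: children F:{T}, Z:{G} ∪→ {G,T}; cost 1
[col 3] DFPQXZ: children DPQX:{A}, FZ:{G,T} ∪→ {A,G,T}; cost 1
per-site changes: [2, 4, 2, 4]; total = 12

12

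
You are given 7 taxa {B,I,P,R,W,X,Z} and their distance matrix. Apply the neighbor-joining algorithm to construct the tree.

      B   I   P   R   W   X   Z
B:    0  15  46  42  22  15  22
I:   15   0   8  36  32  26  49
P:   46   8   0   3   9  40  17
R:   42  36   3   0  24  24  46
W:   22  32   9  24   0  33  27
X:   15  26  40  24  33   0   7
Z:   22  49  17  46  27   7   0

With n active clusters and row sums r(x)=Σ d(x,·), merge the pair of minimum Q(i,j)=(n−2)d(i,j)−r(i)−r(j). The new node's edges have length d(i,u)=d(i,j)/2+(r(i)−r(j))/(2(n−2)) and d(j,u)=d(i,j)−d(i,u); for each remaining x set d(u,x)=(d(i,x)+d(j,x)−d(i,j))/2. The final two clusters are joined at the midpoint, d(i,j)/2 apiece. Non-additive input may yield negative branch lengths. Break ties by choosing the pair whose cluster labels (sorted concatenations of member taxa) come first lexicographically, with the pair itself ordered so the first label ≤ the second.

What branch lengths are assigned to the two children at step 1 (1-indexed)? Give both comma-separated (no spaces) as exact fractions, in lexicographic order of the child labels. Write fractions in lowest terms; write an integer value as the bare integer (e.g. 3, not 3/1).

1. join P+R (d=3, Q=-283) ⇒ PR; edges |P|=-37/10, |R|=67/10
  updated: d(B,PR)=85/2, d(I,PR)=41/2, d(PR,W)=15, d(PR,X)=61/2, d(PR,Z)=30
2. join X+Z (d=7, Q=-437/2) ⇒ XZ; edges |X|=9/16, |Z|=103/16
  updated: d(B,XZ)=15, d(I,XZ)=34, d(PR,XZ)=107/4, d(W,XZ)=53/2
3. join PR+W (d=15, Q=-621/4) ⇒ PRW; edges |PR|=217/24, |W|=143/24
  updated: d(B,PRW)=99/4, d(I,PRW)=75/4, d(PRW,XZ)=153/8
4. join B+XZ (d=15, Q=-743/8) ⇒ BXZ; edges |B|=133/32, |XZ|=347/32
  updated: d(BXZ,I)=17, d(BXZ,PRW)=231/16
5. join BXZ+I (d=17, Q=-803/16) ⇒ BIXZ; edges |BXZ|=203/32, |I|=341/32
  updated: d(BIXZ,PRW)=259/32
6. join BIXZ+PRW (d=259/32) ⇒ BIPRWXZ; edges |BIXZ|=259/64, |PRW|=259/64
final tree: (((B:133/32,(X:9/16,Z:103/16):347/32):203/32,I:341/32):259/64,((P:-37/10,R:67/10):217/24,W:143/24):259/64)
total length: 2083/32

-37/10,67/10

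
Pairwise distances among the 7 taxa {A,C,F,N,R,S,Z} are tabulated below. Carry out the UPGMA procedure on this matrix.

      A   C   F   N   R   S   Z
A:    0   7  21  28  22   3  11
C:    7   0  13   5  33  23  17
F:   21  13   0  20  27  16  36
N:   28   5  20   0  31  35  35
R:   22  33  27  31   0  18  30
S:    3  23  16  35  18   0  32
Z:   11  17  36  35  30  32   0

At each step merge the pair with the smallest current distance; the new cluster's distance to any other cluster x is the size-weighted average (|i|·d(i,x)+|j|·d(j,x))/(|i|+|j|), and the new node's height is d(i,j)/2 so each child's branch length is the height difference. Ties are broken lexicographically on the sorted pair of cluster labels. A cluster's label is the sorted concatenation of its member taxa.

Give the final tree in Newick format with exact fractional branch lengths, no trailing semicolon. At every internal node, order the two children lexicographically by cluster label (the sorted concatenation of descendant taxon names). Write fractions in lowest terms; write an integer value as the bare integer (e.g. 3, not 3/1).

((((A:3/2,S:3/2):17/2,R:10):13/6,Z:73/6):17/24,((C:5/2,N:5/2):23/4,F:33/4):37/8)

1. join A+S (d=3) ⇒ AS; edges |A|=3/2, |S|=3/2
  updated: d(AS,C)=15, d(AS,F)=37/2, d(AS,N)=63/2, d(AS,R)=20, d(AS,Z)=43/2
2. join C+N (d=5) ⇒ CN; edges |C|=5/2, |N|=5/2
  updated: d(AS,CN)=93/4, d(CN,F)=33/2, d(CN,R)=32, d(CN,Z)=26
3. join CN+F (d=33/2) ⇒ CFN; edges |CN|=23/4, |F|=33/4
  updated: d(AS,CFN)=65/3, d(CFN,R)=91/3, d(CFN,Z)=88/3
4. join AS+R (d=20) ⇒ ARS; edges |AS|=17/2, |R|=10
  updated: d(ARS,CFN)=221/9, d(ARS,Z)=73/3
5. join ARS+Z (d=73/3) ⇒ ARSZ; edges |ARS|=13/6, |Z|=73/6
  updated: d(ARSZ,CFN)=103/4
6. join ARSZ+CFN (d=103/4) ⇒ ACFNRSZ; edges |ARSZ|=17/24, |CFN|=37/8
final tree: ((((A:3/2,S:3/2):17/2,R:10):13/6,Z:73/6):17/24,((C:5/2,N:5/2):23/4,F:33/4):37/8)
total length: 361/6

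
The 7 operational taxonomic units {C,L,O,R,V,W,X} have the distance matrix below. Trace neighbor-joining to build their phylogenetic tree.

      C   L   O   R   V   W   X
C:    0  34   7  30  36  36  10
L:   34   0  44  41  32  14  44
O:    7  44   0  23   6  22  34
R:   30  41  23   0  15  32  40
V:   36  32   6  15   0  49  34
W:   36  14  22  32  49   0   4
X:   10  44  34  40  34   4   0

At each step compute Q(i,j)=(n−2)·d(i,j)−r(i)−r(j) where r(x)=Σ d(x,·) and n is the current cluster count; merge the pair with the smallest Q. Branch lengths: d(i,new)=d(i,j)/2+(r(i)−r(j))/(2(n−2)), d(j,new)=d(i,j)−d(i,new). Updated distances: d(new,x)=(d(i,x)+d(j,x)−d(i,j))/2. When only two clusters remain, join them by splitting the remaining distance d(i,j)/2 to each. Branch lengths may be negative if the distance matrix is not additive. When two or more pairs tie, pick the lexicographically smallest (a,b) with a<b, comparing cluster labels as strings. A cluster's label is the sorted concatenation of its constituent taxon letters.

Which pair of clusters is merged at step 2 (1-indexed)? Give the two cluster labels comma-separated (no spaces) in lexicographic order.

step 1: merge (W,X) at d=4, Q=-303; branch lengths W→11/10, X→29/10; new cluster WX
  updated: d(C,WX)=21, d(L,WX)=27, d(O,WX)=26, d(R,WX)=34, d(V,WX)=79/2
step 2: merge (L,WX) at d=27, Q=-435/2; branch lengths L→277/16, WX→155/16; new cluster LWX
  updated: d(C,LWX)=14, d(LWX,O)=43/2, d(LWX,R)=24, d(LWX,V)=89/4
step 3: merge (C,LWX) at d=14, Q=-507/4; branch lengths C→63/8, LWX→49/8; new cluster CLWX
  updated: d(CLWX,O)=29/4, d(CLWX,R)=20, d(CLWX,V)=177/8
step 4: merge (CLWX,O) at d=29/4, Q=-569/8; branch lengths CLWX→221/32, O→11/32; new cluster CLOWX
  updated: d(CLOWX,R)=143/8, d(CLOWX,V)=167/16
step 5: merge (CLOWX,R) at d=143/8, Q=-693/16; branch lengths CLOWX→213/32, R→359/32; new cluster CLORWX
  updated: d(CLORWX,V)=121/32
step 6: merge (CLORWX,V) at d=121/32; branch lengths CLORWX→121/64, V→121/64; new cluster CLORVWX
final tree: ((((C:63/8,(L:277/16,(W:11/10,X:29/10):155/16):49/8):221/32,O:11/32):213/32,R:359/32):121/64,V:121/64)
total length: 2365/32

L,WX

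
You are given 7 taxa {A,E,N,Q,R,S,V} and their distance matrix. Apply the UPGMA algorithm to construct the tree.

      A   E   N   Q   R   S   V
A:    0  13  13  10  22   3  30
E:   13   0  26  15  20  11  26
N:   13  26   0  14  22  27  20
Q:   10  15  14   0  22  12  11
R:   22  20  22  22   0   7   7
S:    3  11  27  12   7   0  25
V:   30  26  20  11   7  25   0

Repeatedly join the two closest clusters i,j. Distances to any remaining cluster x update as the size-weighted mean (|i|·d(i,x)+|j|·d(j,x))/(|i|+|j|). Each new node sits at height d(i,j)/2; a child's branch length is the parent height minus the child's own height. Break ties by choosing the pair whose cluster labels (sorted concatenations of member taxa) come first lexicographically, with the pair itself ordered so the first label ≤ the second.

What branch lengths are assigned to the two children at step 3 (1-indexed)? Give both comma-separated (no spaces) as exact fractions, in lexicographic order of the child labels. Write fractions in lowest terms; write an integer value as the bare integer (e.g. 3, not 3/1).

1. join A+S (d=3) ⇒ AS; edges |A|=3/2, |S|=3/2
  updated: d(AS,E)=12, d(AS,N)=20, d(AS,Q)=11, d(AS,R)=29/2, d(AS,V)=55/2
2. join R+V (d=7) ⇒ RV; edges |R|=7/2, |V|=7/2
  updated: d(AS,RV)=21, d(E,RV)=23, d(N,RV)=21, d(Q,RV)=33/2
3. join AS+Q (d=11) ⇒ AQS; edges |AS|=4, |Q|=11/2
  updated: d(AQS,E)=13, d(AQS,N)=18, d(AQS,RV)=39/2
4. join AQS+E (d=13) ⇒ AEQS; edges |AQS|=1, |E|=13/2
  updated: d(AEQS,N)=20, d(AEQS,RV)=163/8
5. join AEQS+N (d=20) ⇒ AENQS; edges |AEQS|=7/2, |N|=10
  updated: d(AENQS,RV)=41/2
6. join AENQS+RV (d=41/2) ⇒ AENQRSV; edges |AENQS|=1/4, |RV|=27/4
final tree: (((((A:3/2,S:3/2):4,Q:11/2):1,E:13/2):7/2,N:10):1/4,(R:7/2,V:7/2):27/4)
total length: 95/2

4,11/2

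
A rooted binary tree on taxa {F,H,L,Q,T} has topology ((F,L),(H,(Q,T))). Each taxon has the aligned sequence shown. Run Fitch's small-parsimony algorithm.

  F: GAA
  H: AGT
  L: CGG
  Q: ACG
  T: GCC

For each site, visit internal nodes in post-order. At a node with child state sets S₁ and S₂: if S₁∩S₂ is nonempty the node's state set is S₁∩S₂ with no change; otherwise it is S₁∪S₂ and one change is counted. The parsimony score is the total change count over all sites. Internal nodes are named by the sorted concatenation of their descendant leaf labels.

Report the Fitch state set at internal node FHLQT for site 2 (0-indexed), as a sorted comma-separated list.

site 0, node FL: F={G} ∪ L={C} → {C,G} (+1)
site 0, node QT: Q={A} ∪ T={G} → {A,G} (+1)
site 0, node HQT: H={A} ∩ QT={A,G} → {A} (+0)
site 0, node FHLQT: FL={C,G} ∪ HQT={A} → {A,C,G} (+1)
site 1, node FL: F={A} ∪ L={G} → {A,G} (+1)
site 1, node QT: Q={C} ∩ T={C} → {C} (+0)
site 1, node HQT: H={G} ∪ QT={C} → {C,G} (+1)
site 1, node FHLQT: FL={A,G} ∩ HQT={C,G} → {G} (+0)
site 2, node FL: F={A} ∪ L={G} → {A,G} (+1)
site 2, node QT: Q={G} ∪ T={C} → {C,G} (+1)
site 2, node HQT: H={T} ∪ QT={C,G} → {C,G,T} (+1)
site 2, node FHLQT: FL={A,G} ∩ HQT={C,G,T} → {G} (+0)
per-site changes: [3, 2, 3]; total = 8

G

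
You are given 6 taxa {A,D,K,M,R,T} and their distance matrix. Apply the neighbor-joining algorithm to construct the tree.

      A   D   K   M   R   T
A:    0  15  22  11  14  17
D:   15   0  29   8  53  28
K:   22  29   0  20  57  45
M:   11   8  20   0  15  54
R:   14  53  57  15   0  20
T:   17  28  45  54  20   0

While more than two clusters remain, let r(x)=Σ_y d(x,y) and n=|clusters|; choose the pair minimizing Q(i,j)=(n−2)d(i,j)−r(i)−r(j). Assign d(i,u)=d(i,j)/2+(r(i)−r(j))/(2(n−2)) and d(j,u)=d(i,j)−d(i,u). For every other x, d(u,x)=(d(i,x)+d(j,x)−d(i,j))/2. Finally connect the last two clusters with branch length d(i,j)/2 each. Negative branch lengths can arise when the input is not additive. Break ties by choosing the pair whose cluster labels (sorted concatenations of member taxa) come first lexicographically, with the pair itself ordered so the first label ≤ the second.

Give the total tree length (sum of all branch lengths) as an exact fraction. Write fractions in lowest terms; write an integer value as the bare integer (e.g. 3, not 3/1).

step 1: merge (R,T) at d=20, Q=-243; branch lengths R→75/8, T→85/8; new cluster RT
  updated: d(A,RT)=11/2, d(D,RT)=61/2, d(K,RT)=41, d(M,RT)=49/2
step 2: merge (A,RT) at d=11/2, Q=-277/2; branch lengths A→-21/4, RT→43/4; new cluster ART
  updated: d(ART,D)=20, d(ART,K)=115/4, d(ART,M)=15
step 3: merge (ART,K) at d=115/4, Q=-84; branch lengths ART→87/8, K→143/8; new cluster AKRT
  updated: d(AKRT,D)=81/8, d(AKRT,M)=25/8
step 4: merge (AKRT,D) at d=81/8, Q=-85/4; branch lengths AKRT→21/8, D→15/2; new cluster ADKRT
  updated: d(ADKRT,M)=1/2
step 5: merge (ADKRT,M) at d=1/2; branch lengths ADKRT→1/4, M→1/4; new cluster ADKMRT
final tree: ((((A:-21/4,(R:75/8,T:85/8):43/4):87/8,K:143/8):21/8,D:15/2):1/4,M:1/4)
total length: 519/8

519/8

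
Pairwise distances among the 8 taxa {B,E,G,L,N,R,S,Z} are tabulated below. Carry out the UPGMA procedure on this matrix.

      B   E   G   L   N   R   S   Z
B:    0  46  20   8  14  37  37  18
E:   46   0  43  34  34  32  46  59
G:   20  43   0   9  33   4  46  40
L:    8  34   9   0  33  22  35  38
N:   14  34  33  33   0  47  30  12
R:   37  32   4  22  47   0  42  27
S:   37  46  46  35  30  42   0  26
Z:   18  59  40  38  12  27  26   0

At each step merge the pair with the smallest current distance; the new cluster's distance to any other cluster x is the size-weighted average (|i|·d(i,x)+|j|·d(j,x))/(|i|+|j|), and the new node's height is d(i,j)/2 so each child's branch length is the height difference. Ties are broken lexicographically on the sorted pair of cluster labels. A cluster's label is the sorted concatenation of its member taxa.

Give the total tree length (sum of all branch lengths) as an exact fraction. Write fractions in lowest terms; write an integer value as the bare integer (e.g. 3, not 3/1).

step 1: merge (G,R) at d=4; branch lengths G→2, R→2; new cluster GR
  updated: d(B,GR)=57/2, d(E,GR)=75/2, d(GR,L)=31/2, d(GR,N)=40, d(GR,S)=44, d(GR,Z)=67/2
step 2: merge (B,L) at d=8; branch lengths B→4, L→4; new cluster BL
  updated: d(BL,E)=40, d(BL,GR)=22, d(BL,N)=47/2, d(BL,S)=36, d(BL,Z)=28
step 3: merge (N,Z) at d=12; branch lengths N→6, Z→6; new cluster NZ
  updated: d(BL,NZ)=103/4, d(E,NZ)=93/2, d(GR,NZ)=147/4, d(NZ,S)=28
step 4: merge (BL,GR) at d=22; branch lengths BL→7, GR→9; new cluster BGLR
  updated: d(BGLR,E)=155/4, d(BGLR,NZ)=125/4, d(BGLR,S)=40
step 5: merge (NZ,S) at d=28; branch lengths NZ→8, S→14; new cluster NSZ
  updated: d(BGLR,NSZ)=205/6, d(E,NSZ)=139/3
step 6: merge (BGLR,NSZ) at d=205/6; branch lengths BGLR→73/12, NSZ→37/12; new cluster BGLNRSZ
  updated: d(BGLNRSZ,E)=42
step 7: merge (BGLNRSZ,E) at d=42; branch lengths BGLNRSZ→47/12, E→21; new cluster BEGLNRSZ
final tree: ((((B:4,L:4):7,(G:2,R:2):9):73/12,((N:6,Z:6):8,S:14):37/12):47/12,E:21)
total length: 1153/12

1153/12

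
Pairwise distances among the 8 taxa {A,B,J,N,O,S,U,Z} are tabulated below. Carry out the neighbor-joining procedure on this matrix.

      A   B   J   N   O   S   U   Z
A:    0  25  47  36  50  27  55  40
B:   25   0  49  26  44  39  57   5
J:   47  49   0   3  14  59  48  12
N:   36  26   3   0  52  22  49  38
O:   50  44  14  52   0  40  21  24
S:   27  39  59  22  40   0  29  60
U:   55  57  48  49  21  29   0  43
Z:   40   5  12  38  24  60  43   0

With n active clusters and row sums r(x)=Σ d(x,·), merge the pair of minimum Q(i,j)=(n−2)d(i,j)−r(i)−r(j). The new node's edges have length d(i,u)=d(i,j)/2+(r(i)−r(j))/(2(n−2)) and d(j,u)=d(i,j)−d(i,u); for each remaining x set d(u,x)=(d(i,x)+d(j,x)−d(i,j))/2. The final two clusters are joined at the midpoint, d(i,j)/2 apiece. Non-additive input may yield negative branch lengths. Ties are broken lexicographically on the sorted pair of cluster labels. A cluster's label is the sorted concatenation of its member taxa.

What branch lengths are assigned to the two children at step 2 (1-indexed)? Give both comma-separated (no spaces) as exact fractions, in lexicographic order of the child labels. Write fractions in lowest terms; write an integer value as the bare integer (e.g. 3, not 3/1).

step 1: merge (J,N) at d=3, Q=-440; branch lengths J→2, N→1; new cluster JN
  updated: d(A,JN)=40, d(B,JN)=36, d(JN,O)=63/2, d(JN,S)=39, d(JN,U)=47, d(JN,Z)=47/2
step 2: merge (B,Z) at d=5, Q=-753/2; branch lengths B→71/20, Z→29/20; new cluster BZ
  updated: d(A,BZ)=30, d(BZ,JN)=109/4, d(BZ,O)=63/2, d(BZ,S)=47, d(BZ,U)=95/2
step 3: merge (O,U) at d=21, Q=-579/2; branch lengths O→117/16, U→219/16; new cluster OU
  updated: d(A,OU)=42, d(BZ,OU)=29, d(JN,OU)=115/4, d(OU,S)=24
step 4: merge (A,S) at d=27, Q=-195; branch lengths A→83/6, S→79/6; new cluster AS
  updated: d(AS,BZ)=25, d(AS,JN)=26, d(AS,OU)=39/2
step 5: merge (AS,OU) at d=39/2, Q=-435/4; branch lengths AS→129/16, OU→183/16; new cluster AOSU
  updated: d(AOSU,BZ)=69/4, d(AOSU,JN)=141/8
step 6: merge (AOSU,BZ) at d=69/4, Q=-497/8; branch lengths AOSU→61/16, BZ→215/16; new cluster ABOSUZ
  updated: d(ABOSUZ,JN)=221/16
step 7: merge (ABOSUZ,JN) at d=221/16; branch lengths ABOSUZ→221/32, JN→221/32; new cluster ABJNOSUZ
final tree: ((((A:83/6,S:79/6):129/16,(O:117/16,U:219/16):183/16):61/16,(B:71/20,Z:29/20):215/16):221/32,(J:2,N:1):221/32)
total length: 1705/16

71/20,29/20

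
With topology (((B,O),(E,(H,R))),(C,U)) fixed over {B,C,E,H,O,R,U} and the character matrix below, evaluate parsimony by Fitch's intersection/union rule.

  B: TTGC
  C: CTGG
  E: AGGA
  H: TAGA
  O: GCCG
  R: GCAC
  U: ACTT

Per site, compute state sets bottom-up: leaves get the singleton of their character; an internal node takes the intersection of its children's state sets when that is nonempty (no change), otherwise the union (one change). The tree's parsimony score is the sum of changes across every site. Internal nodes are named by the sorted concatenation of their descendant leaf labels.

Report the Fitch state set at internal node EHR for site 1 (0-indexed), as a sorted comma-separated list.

A,C,G

BO@0: {T} ∪ {G} = {G,T} (union, +1)
HR@0: {T} ∪ {G} = {G,T} (union, +1)
EHR@0: {A} ∪ {G,T} = {A,G,T} (union, +1)
BEHOR@0: {G,T} ∩ {A,G,T} = {G,T} (intersection, +0)
CU@0: {C} ∪ {A} = {A,C} (union, +1)
BCEHORU@0: {G,T} ∪ {A,C} = {A,C,G,T} (union, +1)
BO@1: {T} ∪ {C} = {C,T} (union, +1)
HR@1: {A} ∪ {C} = {A,C} (union, +1)
EHR@1: {G} ∪ {A,C} = {A,C,G} (union, +1)
BEHOR@1: {C,T} ∩ {A,C,G} = {C} (intersection, +0)
CU@1: {T} ∪ {C} = {C,T} (union, +1)
BCEHORU@1: {C} ∩ {C,T} = {C} (intersection, +0)
BO@2: {G} ∪ {C} = {C,G} (union, +1)
HR@2: {G} ∪ {A} = {A,G} (union, +1)
EHR@2: {G} ∩ {A,G} = {G} (intersection, +0)
BEHOR@2: {C,G} ∩ {G} = {G} (intersection, +0)
CU@2: {G} ∪ {T} = {G,T} (union, +1)
BCEHORU@2: {G} ∩ {G,T} = {G} (intersection, +0)
BO@3: {C} ∪ {G} = {C,G} (union, +1)
HR@3: {A} ∪ {C} = {A,C} (union, +1)
EHR@3: {A} ∩ {A,C} = {A} (intersection, +0)
BEHOR@3: {C,G} ∪ {A} = {A,C,G} (union, +1)
CU@3: {G} ∪ {T} = {G,T} (union, +1)
BCEHORU@3: {A,C,G} ∩ {G,T} = {G} (intersection, +0)
per-site changes: [5, 4, 3, 4]; total = 16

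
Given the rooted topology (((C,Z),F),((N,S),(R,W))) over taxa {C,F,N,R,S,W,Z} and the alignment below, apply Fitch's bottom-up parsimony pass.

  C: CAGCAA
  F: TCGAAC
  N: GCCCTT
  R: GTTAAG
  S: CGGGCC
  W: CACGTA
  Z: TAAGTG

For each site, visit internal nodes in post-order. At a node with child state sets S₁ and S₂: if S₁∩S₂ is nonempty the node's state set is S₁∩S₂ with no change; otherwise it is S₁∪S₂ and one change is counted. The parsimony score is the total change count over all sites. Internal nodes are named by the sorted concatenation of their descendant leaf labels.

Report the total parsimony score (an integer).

25

site 0, node CZ: C={C} ∪ Z={T} → {C,T} (+1)
site 0, node CFZ: CZ={C,T} ∩ F={T} → {T} (+0)
site 0, node NS: N={G} ∪ S={C} → {C,G} (+1)
site 0, node RW: R={G} ∪ W={C} → {C,G} (+1)
site 0, node NRSW: NS={C,G} ∩ RW={C,G} → {C,G} (+0)
site 0, node CFNRSWZ: CFZ={T} ∪ NRSW={C,G} → {C,G,T} (+1)
site 1, node CZ: C={A} ∩ Z={A} → {A} (+0)
site 1, node CFZ: CZ={A} ∪ F={C} → {A,C} (+1)
site 1, node NS: N={C} ∪ S={G} → {C,G} (+1)
site 1, node RW: R={T} ∪ W={A} → {A,T} (+1)
site 1, node NRSW: NS={C,G} ∪ RW={A,T} → {A,C,G,T} (+1)
site 1, node CFNRSWZ: CFZ={A,C} ∩ NRSW={A,C,G,T} → {A,C} (+0)
site 2, node CZ: C={G} ∪ Z={A} → {A,G} (+1)
site 2, node CFZ: CZ={A,G} ∩ F={G} → {G} (+0)
site 2, node NS: N={C} ∪ S={G} → {C,G} (+1)
site 2, node RW: R={T} ∪ W={C} → {C,T} (+1)
site 2, node NRSW: NS={C,G} ∩ RW={C,T} → {C} (+0)
site 2, node CFNRSWZ: CFZ={G} ∪ NRSW={C} → {C,G} (+1)
site 3, node CZ: C={C} ∪ Z={G} → {C,G} (+1)
site 3, node CFZ: CZ={C,G} ∪ F={A} → {A,C,G} (+1)
site 3, node NS: N={C} ∪ S={G} → {C,G} (+1)
site 3, node RW: R={A} ∪ W={G} → {A,G} (+1)
site 3, node NRSW: NS={C,G} ∩ RW={A,G} → {G} (+0)
site 3, node CFNRSWZ: CFZ={A,C,G} ∩ NRSW={G} → {G} (+0)
site 4, node CZ: C={A} ∪ Z={T} → {A,T} (+1)
site 4, node CFZ: CZ={A,T} ∩ F={A} → {A} (+0)
site 4, node NS: N={T} ∪ S={C} → {C,T} (+1)
site 4, node RW: R={A} ∪ W={T} → {A,T} (+1)
site 4, node NRSW: NS={C,T} ∩ RW={A,T} → {T} (+0)
site 4, node CFNRSWZ: CFZ={A} ∪ NRSW={T} → {A,T} (+1)
site 5, node CZ: C={A} ∪ Z={G} → {A,G} (+1)
site 5, node CFZ: CZ={A,G} ∪ F={C} → {A,C,G} (+1)
site 5, node NS: N={T} ∪ S={C} → {C,T} (+1)
site 5, node RW: R={G} ∪ W={A} → {A,G} (+1)
site 5, node NRSW: NS={C,T} ∪ RW={A,G} → {A,C,G,T} (+1)
site 5, node CFNRSWZ: CFZ={A,C,G} ∩ NRSW={A,C,G,T} → {A,C,G} (+0)
per-site changes: [4, 4, 4, 4, 4, 5]; total = 25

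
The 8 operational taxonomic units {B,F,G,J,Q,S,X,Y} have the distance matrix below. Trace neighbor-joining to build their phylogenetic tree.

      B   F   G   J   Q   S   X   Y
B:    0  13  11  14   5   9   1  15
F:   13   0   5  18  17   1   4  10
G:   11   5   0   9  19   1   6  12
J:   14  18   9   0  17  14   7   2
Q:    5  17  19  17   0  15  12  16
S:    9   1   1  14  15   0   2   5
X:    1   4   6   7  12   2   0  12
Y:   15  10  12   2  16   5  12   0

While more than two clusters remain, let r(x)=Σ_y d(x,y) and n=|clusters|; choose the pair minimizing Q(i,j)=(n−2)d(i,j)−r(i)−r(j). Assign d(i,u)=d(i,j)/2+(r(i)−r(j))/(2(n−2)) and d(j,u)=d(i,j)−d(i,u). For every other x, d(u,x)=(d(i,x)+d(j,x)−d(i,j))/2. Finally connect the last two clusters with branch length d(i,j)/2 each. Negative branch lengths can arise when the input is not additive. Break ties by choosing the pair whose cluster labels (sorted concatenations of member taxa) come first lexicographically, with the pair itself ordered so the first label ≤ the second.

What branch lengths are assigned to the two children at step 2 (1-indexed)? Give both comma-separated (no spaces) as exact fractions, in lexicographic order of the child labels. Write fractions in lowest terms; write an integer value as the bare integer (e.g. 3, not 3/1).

-3/5,28/5

1. join J+Y (d=2, Q=-141) ⇒ JY; edges |J|=7/4, |Y|=1/4
  updated: d(B,JY)=27/2, d(F,JY)=13, d(G,JY)=19/2, d(JY,Q)=31/2, d(JY,S)=17/2, d(JY,X)=17/2
2. join B+Q (d=5, Q=-111) ⇒ BQ; edges |B|=-3/5, |Q|=28/5
  updated: d(BQ,F)=25/2, d(BQ,G)=25/2, d(BQ,JY)=12, d(BQ,S)=19/2, d(BQ,X)=4
3. join BQ+X (d=4, Q=-59) ⇒ BQX; edges |BQ|=21/4, |X|=-5/4
  updated: d(BQX,F)=25/4, d(BQX,G)=29/4, d(BQX,JY)=33/4, d(BQX,S)=15/4
4. join BQX+JY (d=33/4, Q=-40) ⇒ BJQXY; edges |BQX|=11/6, |JY|=77/12
  updated: d(BJQXY,F)=11/2, d(BJQXY,G)=17/4, d(BJQXY,S)=2
5. join BJQXY+G (d=17/4, Q=-27/2) ⇒ BGJQXY; edges |BJQXY|=5/2, |G|=7/4
  updated: d(BGJQXY,F)=25/8, d(BGJQXY,S)=-5/8
6. join BGJQXY+F (d=25/8, Q=-7/2) ⇒ BFGJQXY; edges |BGJQXY|=3/4, |F|=19/8
  updated: d(BFGJQXY,S)=-11/8
7. join BFGJQXY+S (d=-11/8) ⇒ BFGJQSXY; edges |BFGJQXY|=-11/16, |S|=-11/16
final tree: ((((((B:-3/5,Q:28/5):21/4,X:-5/4):11/6,(J:7/4,Y:1/4):77/12):5/2,G:7/4):3/4,F:19/8):-11/16,S:-11/16)
total length: 101/4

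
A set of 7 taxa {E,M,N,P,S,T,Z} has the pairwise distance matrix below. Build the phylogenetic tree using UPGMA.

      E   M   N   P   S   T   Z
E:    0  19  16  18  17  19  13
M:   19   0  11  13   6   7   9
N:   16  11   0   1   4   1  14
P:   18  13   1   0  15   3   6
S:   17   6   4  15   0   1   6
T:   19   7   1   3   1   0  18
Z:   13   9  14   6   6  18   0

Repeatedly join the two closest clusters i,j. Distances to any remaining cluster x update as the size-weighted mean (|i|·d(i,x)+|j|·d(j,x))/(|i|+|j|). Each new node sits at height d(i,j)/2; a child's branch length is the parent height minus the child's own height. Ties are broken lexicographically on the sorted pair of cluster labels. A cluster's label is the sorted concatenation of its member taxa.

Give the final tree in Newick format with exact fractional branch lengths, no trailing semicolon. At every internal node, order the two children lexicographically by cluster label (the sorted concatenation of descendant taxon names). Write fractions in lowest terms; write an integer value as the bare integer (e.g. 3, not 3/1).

(E:17/2,((M:9/2,Z:9/2):9/16,((N:1/2,P:1/2):19/8,(S:1/2,T:1/2):19/8):35/16):55/16)

step 1: merge (N,P) at d=1; branch lengths N→1/2, P→1/2; new cluster NP
  updated: d(E,NP)=17, d(M,NP)=12, d(NP,S)=19/2, d(NP,T)=2, d(NP,Z)=10
step 2: merge (S,T) at d=1; branch lengths S→1/2, T→1/2; new cluster ST
  updated: d(E,ST)=18, d(M,ST)=13/2, d(NP,ST)=23/4, d(ST,Z)=12
step 3: merge (NP,ST) at d=23/4; branch lengths NP→19/8, ST→19/8; new cluster NPST
  updated: d(E,NPST)=35/2, d(M,NPST)=37/4, d(NPST,Z)=11
step 4: merge (M,Z) at d=9; branch lengths M→9/2, Z→9/2; new cluster MZ
  updated: d(E,MZ)=16, d(MZ,NPST)=81/8
step 5: merge (MZ,NPST) at d=81/8; branch lengths MZ→9/16, NPST→35/16; new cluster MNPSTZ
  updated: d(E,MNPSTZ)=17
step 6: merge (E,MNPSTZ) at d=17; branch lengths E→17/2, MNPSTZ→55/16; new cluster EMNPSTZ
final tree: (E:17/2,((M:9/2,Z:9/2):9/16,((N:1/2,P:1/2):19/8,(S:1/2,T:1/2):19/8):35/16):55/16)
total length: 487/16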